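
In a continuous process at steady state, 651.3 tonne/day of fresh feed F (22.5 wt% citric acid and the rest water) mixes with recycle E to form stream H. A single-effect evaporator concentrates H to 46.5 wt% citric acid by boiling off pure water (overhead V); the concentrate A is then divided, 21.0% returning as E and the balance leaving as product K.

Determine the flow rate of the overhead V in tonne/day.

336.2 tonne/day

Overall citric acid balance (none leaves overhead): citric acid in fresh feed = citric acid in product, i.e. 651.3×0.225 = (1−0.210)·A·0.465.
A = 146.54/(0.465×0.790) = 398.92 tonne/day.
Recycle E = 0.210×398.92 = 83.773 tonne/day.
Combined feed H = 651.3 + 83.773 = 735.07 tonne/day.
Overhead V = H − A = 735.07 − 398.92 = 336.15 tonne/day.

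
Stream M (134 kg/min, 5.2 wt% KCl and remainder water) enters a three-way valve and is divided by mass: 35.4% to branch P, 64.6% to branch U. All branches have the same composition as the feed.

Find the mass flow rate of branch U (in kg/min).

Branch U flow = 0.646×134 = 86.564 kg/min.

86.56 kg/min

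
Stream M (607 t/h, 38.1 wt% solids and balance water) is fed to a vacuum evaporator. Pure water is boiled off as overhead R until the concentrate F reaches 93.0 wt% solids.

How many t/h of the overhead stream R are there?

358.3 t/h

solids is conserved: 607×0.381 = 231.27 t/h all reports to the concentrate.
Concentrate = 231.27/(target fraction) = 248.67 t/h.
Overhead = 607 − 248.67 = 358.33 t/h.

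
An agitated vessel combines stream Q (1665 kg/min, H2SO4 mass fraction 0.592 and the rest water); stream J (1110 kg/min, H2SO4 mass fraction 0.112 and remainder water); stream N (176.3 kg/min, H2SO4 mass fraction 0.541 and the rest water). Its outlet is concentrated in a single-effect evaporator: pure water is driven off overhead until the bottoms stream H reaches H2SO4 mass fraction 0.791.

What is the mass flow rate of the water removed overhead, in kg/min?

1427 kg/min

H2SO4 entering = 1665×0.592 + 1110×0.112 + 176.3×0.541 = 1205.4 kg/min.
All H2SO4 reports to H, so H = 1205.4/0.791 = 1523.9 kg/min.
Total feed = 2951.3 kg/min; overhead = 2951.3 − 1523.9 = 1427.4 kg/min.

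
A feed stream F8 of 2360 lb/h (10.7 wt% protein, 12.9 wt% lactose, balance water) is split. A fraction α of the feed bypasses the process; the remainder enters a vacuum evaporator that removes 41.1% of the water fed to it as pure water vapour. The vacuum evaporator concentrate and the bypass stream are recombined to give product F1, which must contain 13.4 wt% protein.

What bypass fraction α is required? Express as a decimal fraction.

0.358

All 2360×0.107 = 252.52 lb/h of protein reaches F1, so F1 = 252.52/0.134 = 1884.5 lb/h and vapour = 475.52 lb/h.
The evaporator receives (1−α)·2360 of feed at 0.764 water and removes 0.411 of that water:
0.411×0.764×(1−α)×2360 = 475.52
(1−α) = 475.52/741.05 = 0.6417;  α = 0.3583.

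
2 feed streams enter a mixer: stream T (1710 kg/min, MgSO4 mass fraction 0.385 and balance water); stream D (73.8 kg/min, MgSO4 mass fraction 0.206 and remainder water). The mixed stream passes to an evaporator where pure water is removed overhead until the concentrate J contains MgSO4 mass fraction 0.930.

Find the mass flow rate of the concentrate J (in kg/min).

MgSO4 entering = 1710×0.385 + 73.8×0.206 = 673.55 kg/min.
All MgSO4 reports to J, so J = 673.55/0.930 = 724.25 kg/min.

724.3 kg/min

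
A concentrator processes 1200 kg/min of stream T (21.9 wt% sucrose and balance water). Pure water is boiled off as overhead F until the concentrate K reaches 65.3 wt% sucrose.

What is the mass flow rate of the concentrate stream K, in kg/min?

sucrose is conserved: 1200×0.219 = 262.8 kg/min all reports to the concentrate.
Concentrate = 262.8/(target fraction) = 402.45 kg/min.

402.5 kg/min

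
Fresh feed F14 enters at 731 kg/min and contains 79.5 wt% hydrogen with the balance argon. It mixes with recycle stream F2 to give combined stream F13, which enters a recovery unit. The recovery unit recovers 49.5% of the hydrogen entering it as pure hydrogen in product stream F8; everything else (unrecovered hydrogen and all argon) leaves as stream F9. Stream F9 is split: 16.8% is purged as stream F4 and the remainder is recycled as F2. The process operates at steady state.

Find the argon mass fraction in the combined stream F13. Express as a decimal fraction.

argon enters only via F14 and leaves only via the purge: 731×0.205 = 0.168×(argon in F9), and the recovery unit passes all argon, so argon in F13 = argon in F9 = 891.99 kg/min.
hydrogen in F13: m_A = 731×0.795 + (1−0.168)·(1−0.495)·m_A, so m_A = 581.14/0.5798 = 1002.3 kg/min.
F13 = 1002.3 + 891.99 = 1894.2 kg/min.
argon fraction in F13 = 891.99/1894.2 = 0.471.

0.471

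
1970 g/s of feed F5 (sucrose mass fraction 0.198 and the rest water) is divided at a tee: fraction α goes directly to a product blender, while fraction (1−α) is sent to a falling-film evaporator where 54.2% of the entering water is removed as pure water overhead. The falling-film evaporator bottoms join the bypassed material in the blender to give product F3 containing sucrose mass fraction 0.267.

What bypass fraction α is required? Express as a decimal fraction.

All 1970×0.198 = 390.06 g/s of sucrose reaches F3, so F3 = 390.06/0.267 = 1460.9 g/s and vapour = 509.1 g/s.
The evaporator receives (1−α)·1970 of feed at 0.802 water and removes 0.542 of that water:
0.542×0.802×(1−α)×1970 = 509.1
(1−α) = 509.1/856.33 = 0.5945;  α = 0.4055.

0.405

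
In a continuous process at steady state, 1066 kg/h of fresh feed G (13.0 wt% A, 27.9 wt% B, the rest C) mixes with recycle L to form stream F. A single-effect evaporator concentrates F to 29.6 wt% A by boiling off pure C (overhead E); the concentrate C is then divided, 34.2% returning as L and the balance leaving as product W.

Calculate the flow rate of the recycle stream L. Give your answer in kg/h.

243.3 kg/h

Overall A balance (none leaves overhead): A in fresh feed = A in product, i.e. 1066×0.130 = (1−0.342)·C·0.296.
C = 138.58/(0.296×0.658) = 711.51 kg/h.
Recycle L = 0.342×711.51 = 243.34 kg/h.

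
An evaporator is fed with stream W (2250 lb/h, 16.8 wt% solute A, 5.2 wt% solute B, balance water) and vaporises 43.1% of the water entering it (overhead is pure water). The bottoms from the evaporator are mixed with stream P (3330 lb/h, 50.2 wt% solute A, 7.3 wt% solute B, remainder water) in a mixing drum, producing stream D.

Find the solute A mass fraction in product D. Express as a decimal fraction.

0.425

Vapour removed = 0.431×0.780×2250 = 756.4 lb/h; concentrate = 1493.6 lb/h.
solute A reaching the mixer = 378 (from concentrate) + 3330×0.502 = 2049.7 lb/h.
Product flow = 1493.6 + 3330 = 4823.6 lb/h; solute A fraction = 0.425.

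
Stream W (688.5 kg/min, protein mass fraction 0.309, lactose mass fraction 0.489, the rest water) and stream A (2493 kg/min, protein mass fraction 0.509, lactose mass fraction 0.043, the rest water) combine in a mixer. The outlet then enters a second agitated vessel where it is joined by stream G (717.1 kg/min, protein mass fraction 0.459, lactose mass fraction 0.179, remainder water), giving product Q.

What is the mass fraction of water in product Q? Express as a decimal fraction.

0.389

Overall, product flow = 3898.6 kg/min.
water in = 688.5×0.202 + 2493×0.448 + 717.1×0.362 = 1515.5 kg/min.
water fraction in Q = 0.389.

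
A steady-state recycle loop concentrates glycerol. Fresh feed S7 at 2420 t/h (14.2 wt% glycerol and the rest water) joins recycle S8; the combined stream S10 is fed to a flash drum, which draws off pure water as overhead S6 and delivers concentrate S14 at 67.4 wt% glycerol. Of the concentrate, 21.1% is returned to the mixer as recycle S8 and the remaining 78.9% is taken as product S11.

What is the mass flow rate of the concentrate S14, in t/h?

646.2 t/h

Overall glycerol balance (none leaves overhead): glycerol in fresh feed = glycerol in product, i.e. 2420×0.142 = (1−0.211)·S14·0.674.
S14 = 343.64/(0.674×0.789) = 646.2 t/h.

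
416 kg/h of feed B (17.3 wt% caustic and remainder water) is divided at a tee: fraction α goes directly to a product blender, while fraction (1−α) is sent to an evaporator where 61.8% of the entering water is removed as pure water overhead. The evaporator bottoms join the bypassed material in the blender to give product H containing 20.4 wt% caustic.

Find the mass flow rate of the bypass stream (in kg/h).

292.3 kg/h

All 416×0.173 = 71.968 kg/h of caustic reaches H, so H = 71.968/0.204 = 352.78 kg/h and vapour = 63.216 kg/h.
The evaporator receives (1−α)·416 of feed at 0.827 water and removes 0.618 of that water:
0.618×0.827×(1−α)×416 = 63.216
(1−α) = 63.216/212.61 = 0.2973;  α = 0.7027.
Bypass flow = 0.7027×416 = 292.31 kg/h.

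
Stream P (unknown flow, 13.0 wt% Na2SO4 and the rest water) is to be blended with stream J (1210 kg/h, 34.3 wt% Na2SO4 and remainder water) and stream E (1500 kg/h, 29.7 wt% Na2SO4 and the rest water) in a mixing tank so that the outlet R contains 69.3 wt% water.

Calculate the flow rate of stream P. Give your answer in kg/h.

Let P be the unknown flow. Total out = 2710 + P.
water balance: 1849.5 + 0.870·P = 0.693·(2710 + P)
(0.870 − 0.693)·P = 0.693×2710 − 1849.5 = 28.56
P = 28.56 / 0.177 = 161.36 kg/h

161.4 kg/h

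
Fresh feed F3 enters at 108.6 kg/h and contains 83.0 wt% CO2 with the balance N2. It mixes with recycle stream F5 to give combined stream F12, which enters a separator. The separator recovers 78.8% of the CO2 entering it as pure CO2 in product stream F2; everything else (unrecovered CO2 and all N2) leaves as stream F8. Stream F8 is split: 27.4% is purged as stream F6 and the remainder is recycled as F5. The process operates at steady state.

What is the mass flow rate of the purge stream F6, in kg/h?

N2 enters only via F3 and leaves only via the purge: 108.6×0.170 = 0.274×(N2 in F8), and the separator passes all N2, so N2 in F12 = N2 in F8 = 67.38 kg/h.
CO2 in F12: m_A = 108.6×0.830 + (1−0.274)·(1−0.788)·m_A, so m_A = 90.138/0.8461 = 106.54 kg/h.
F8 = (1−0.788)×106.54 + 67.38 = 89.965 kg/h.
Purge F6 = 0.274×89.965 = 24.65 kg/h.

24.65 kg/h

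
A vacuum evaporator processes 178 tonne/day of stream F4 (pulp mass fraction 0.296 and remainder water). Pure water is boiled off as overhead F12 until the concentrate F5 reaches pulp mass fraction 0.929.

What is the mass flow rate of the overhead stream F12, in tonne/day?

121.3 tonne/day

pulp is conserved: 178×0.296 = 52.688 tonne/day all reports to the concentrate.
Concentrate = 52.688/(target fraction) = 56.715 tonne/day.
Overhead = 178 − 56.715 = 121.29 tonne/day.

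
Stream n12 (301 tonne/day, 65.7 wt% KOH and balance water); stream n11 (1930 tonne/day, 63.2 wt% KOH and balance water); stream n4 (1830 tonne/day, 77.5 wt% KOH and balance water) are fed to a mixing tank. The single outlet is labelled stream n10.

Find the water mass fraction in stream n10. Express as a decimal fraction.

0.302

Total flow out = 301 + 1930 + 1830 = 4061 tonne/day.
water in = 301×0.343 + 1930×0.368 + 1830×0.225 = 1225.2 tonne/day.
water mass fraction in n10 = 1225.2/4061 = 0.302.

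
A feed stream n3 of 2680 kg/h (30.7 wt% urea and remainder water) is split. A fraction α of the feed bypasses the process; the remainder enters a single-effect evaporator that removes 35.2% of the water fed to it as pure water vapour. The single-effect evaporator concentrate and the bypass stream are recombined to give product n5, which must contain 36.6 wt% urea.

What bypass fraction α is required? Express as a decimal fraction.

0.339

All 2680×0.307 = 822.76 kg/h of urea reaches n5, so n5 = 822.76/0.366 = 2248 kg/h and vapour = 432.02 kg/h.
The evaporator receives (1−α)·2680 of feed at 0.693 water and removes 0.352 of that water:
0.352×0.693×(1−α)×2680 = 432.02
(1−α) = 432.02/653.75 = 0.6608;  α = 0.3392.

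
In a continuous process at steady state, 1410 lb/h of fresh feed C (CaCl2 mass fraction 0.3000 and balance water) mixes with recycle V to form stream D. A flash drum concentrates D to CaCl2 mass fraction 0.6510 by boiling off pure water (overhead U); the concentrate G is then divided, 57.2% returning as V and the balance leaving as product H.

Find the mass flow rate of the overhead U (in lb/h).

Overall CaCl2 balance (none leaves overhead): CaCl2 in fresh feed = CaCl2 in product, i.e. 1410×0.300 = (1−0.572)·G·0.651.
G = 423/(0.651×0.428) = 1518.2 lb/h.
Recycle V = 0.572×1518.2 = 868.38 lb/h.
Combined feed D = 1410 + 868.38 = 2278.4 lb/h.
Overhead U = D − G = 2278.4 − 1518.2 = 760.23 lb/h.

760.2 lb/h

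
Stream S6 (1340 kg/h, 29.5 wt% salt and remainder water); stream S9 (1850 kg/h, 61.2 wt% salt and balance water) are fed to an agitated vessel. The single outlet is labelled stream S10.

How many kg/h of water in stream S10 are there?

water out = water in = 1340×0.705 + 1850×0.388 = 1662.5 kg/h.

1662 kg/h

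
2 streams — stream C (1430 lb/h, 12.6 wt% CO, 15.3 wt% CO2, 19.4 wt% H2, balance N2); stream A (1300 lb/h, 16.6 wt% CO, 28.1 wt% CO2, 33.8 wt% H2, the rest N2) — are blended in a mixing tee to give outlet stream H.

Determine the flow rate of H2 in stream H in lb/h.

H2 out = H2 in = 1430×0.194 + 1300×0.338 = 716.82 lb/h.

716.8 lb/h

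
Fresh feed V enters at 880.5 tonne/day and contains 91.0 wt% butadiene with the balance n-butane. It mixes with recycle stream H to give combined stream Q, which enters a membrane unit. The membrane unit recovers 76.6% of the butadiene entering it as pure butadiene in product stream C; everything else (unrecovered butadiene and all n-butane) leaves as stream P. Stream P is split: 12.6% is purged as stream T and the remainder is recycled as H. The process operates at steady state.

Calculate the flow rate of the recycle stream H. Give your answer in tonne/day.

n-butane enters only via V and leaves only via the purge: 880.5×0.090 = 0.126×(n-butane in P), and the membrane unit passes all n-butane, so n-butane in Q = n-butane in P = 628.93 tonne/day.
butadiene in Q: m_A = 880.5×0.910 + (1−0.126)·(1−0.766)·m_A, so m_A = 801.25/0.7955 = 1007.3 tonne/day.
P = (1−0.766)×1007.3 + 628.93 = 864.63 tonne/day.
Recycle H = (1−0.126)×864.63 = 755.68 tonne/day.

755.7 tonne/day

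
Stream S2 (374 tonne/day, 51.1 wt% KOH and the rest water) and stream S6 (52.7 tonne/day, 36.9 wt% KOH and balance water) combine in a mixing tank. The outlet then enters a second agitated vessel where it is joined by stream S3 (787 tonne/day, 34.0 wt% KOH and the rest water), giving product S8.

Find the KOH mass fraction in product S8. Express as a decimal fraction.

Overall, product flow = 1213.7 tonne/day.
KOH in = 374×0.511 + 52.7×0.369 + 787×0.340 = 478.14 tonne/day.
KOH fraction in S8 = 0.3940.

0.3940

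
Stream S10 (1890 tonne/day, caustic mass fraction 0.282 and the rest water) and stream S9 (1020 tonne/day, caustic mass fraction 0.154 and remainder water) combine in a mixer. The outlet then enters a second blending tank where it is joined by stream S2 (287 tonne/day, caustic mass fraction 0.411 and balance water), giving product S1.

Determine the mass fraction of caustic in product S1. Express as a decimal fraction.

0.253

Overall, product flow = 3197 tonne/day.
caustic in = 1890×0.282 + 1020×0.154 + 287×0.411 = 808.02 tonne/day.
caustic fraction in S1 = 0.253.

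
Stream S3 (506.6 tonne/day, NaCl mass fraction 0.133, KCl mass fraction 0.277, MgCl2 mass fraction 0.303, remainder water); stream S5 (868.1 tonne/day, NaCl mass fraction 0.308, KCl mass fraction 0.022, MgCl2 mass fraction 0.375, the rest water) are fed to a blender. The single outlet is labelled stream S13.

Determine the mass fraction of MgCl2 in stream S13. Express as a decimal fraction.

Total flow out = 506.6 + 868.1 = 1374.7 tonne/day.
MgCl2 in = 506.6×0.303 + 868.1×0.375 = 479.04 tonne/day.
MgCl2 mass fraction in S13 = 479.04/1374.7 = 0.348.

0.348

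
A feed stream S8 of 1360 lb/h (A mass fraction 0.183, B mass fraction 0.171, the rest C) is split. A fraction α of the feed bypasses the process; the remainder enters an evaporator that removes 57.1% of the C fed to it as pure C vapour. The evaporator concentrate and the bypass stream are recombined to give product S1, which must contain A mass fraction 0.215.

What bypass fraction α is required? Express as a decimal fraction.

All 1360×0.183 = 248.88 lb/h of A reaches S1, so S1 = 248.88/0.215 = 1157.6 lb/h and vapour = 202.42 lb/h.
The evaporator receives (1−α)·1360 of feed at 0.646 C and removes 0.571 of that C:
0.571×0.646×(1−α)×1360 = 202.42
(1−α) = 202.42/501.66 = 0.4035;  α = 0.5965.

0.597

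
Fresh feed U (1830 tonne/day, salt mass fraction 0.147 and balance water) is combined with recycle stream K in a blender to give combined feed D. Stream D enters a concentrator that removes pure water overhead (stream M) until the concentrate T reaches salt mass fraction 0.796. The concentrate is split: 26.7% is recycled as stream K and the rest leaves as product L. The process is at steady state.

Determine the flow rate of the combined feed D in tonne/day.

Overall salt balance (none leaves overhead): salt in fresh feed = salt in product, i.e. 1830×0.147 = (1−0.267)·T·0.796.
T = 269.01/(0.796×0.733) = 461.05 tonne/day.
Recycle K = 0.267×461.05 = 123.1 tonne/day.
Combined feed D = 1830 + 123.1 = 1953.1 tonne/day.

1953 tonne/day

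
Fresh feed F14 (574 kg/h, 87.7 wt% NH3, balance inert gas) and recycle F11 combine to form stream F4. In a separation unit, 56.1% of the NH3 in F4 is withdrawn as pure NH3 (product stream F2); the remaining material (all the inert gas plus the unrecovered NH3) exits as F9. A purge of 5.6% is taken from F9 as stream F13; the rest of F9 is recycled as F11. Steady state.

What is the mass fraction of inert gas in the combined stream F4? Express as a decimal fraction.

0.595

inert gas enters only via F14 and leaves only via the purge: 574×0.123 = 0.056×(inert gas in F9), and the separation unit passes all inert gas, so inert gas in F4 = inert gas in F9 = 1260.8 kg/h.
NH3 in F4: m_A = 574×0.877 + (1−0.056)·(1−0.561)·m_A, so m_A = 503.4/0.5856 = 859.65 kg/h.
F4 = 859.65 + 1260.8 = 2120.4 kg/h.
inert gas fraction in F4 = 1260.8/2120.4 = 0.595.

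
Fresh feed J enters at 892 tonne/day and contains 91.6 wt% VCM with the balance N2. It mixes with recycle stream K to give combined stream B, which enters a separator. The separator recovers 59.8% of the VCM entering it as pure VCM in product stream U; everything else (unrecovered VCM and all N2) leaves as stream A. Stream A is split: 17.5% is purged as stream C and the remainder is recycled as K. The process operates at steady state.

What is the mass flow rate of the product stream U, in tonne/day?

731.1 tonne/day

VCM in B: m_A = 892×0.916 + (1−0.175)·(1−0.598)·m_A, so m_A = 817.07/0.6683 = 1222.5 tonne/day.
Product U = 0.598×1222.5 = 731.07 tonne/day.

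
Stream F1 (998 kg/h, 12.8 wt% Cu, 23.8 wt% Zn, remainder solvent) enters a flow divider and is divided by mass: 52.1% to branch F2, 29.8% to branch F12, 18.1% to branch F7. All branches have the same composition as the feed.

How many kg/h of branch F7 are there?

180.6 kg/h

Branch F7 flow = 0.181×998 = 180.64 kg/h.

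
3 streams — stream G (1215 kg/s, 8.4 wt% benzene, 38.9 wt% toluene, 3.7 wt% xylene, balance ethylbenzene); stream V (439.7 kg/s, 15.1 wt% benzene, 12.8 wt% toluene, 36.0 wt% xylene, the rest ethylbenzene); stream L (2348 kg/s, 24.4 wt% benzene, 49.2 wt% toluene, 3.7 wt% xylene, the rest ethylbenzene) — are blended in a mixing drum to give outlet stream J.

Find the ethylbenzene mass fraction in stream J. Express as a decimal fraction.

0.322

Total flow out = 1215 + 439.7 + 2348 = 4002.7 kg/s.
ethylbenzene in = 1215×0.490 + 439.7×0.361 + 2348×0.227 = 1287.1 kg/s.
ethylbenzene mass fraction in J = 1287.1/4002.7 = 0.322.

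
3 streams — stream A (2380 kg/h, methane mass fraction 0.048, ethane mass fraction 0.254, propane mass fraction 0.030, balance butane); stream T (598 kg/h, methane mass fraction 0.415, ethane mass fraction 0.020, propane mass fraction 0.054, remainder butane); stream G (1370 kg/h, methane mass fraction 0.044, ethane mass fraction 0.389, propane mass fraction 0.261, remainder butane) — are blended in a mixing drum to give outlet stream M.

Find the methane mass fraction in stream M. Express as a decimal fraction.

0.097

Total flow out = 2380 + 598 + 1370 = 4348 kg/h.
methane in = 2380×0.048 + 598×0.415 + 1370×0.044 = 422.69 kg/h.
methane mass fraction in M = 422.69/4348 = 0.097.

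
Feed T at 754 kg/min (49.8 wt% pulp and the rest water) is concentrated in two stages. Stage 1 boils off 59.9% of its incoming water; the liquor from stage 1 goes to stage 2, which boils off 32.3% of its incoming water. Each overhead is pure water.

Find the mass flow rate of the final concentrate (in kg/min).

478.2 kg/min

water in feed = 754×0.502 = 378.51 kg/min.
After stage 1: water left = (1−0.599)×378.51 = 151.78; stream total = 527.27 kg/min.
After stage 2: water left = (1−0.323)×151.78 = 102.76; final concentrate = 478.25 kg/min.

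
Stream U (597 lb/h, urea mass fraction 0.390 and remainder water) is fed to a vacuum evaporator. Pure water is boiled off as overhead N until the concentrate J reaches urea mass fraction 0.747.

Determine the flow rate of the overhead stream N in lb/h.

urea is conserved: 597×0.390 = 232.83 lb/h all reports to the concentrate.
Concentrate = 232.83/(target fraction) = 311.69 lb/h.
Overhead = 597 − 311.69 = 285.31 lb/h.

285.3 lb/h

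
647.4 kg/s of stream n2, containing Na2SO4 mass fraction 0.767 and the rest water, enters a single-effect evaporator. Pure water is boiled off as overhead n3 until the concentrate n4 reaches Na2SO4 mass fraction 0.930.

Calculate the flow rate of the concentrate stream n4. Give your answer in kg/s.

Na2SO4 is conserved: 647.4×0.767 = 496.56 kg/s all reports to the concentrate.
Concentrate = 496.56/(target fraction) = 533.93 kg/s.

533.9 kg/s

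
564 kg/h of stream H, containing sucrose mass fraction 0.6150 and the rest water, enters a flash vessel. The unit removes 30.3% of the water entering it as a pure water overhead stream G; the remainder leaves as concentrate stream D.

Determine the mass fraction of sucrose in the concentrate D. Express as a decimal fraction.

0.6962

sucrose is not removed: 564×0.615 = 346.86 kg/h of sucrose enters D.
water entering = 564×0.385 = 217.14 kg/h; overhead removed = 0.303×217.14 = 65.793 kg/h.
Concentrate = 564 − 65.793 = 498.21 kg/h.
Mass fraction = 346.86/498.21 = 0.6962.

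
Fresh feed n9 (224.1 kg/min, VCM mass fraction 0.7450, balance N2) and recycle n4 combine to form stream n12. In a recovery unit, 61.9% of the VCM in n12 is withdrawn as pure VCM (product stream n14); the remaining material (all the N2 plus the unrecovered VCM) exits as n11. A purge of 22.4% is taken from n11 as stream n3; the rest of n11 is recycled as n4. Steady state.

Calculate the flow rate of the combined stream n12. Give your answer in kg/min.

492.1 kg/min

N2 enters only via n9 and leaves only via the purge: 224.1×0.255 = 0.224×(N2 in n11), and the recovery unit passes all N2, so N2 in n12 = N2 in n11 = 255.11 kg/min.
VCM in n12: m_A = 224.1×0.745 + (1−0.224)·(1−0.619)·m_A, so m_A = 166.95/0.7043 = 237.04 kg/min.
n12 = 237.04 + 255.11 = 492.15 kg/min.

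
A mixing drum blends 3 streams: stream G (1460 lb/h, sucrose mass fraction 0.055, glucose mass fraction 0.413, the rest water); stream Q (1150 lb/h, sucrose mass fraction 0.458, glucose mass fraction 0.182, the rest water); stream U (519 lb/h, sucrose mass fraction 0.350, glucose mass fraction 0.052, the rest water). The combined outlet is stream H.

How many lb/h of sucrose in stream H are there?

sucrose out = sucrose in = 1460×0.055 + 1150×0.458 + 519×0.350 = 788.65 lb/h.

788.6 lb/h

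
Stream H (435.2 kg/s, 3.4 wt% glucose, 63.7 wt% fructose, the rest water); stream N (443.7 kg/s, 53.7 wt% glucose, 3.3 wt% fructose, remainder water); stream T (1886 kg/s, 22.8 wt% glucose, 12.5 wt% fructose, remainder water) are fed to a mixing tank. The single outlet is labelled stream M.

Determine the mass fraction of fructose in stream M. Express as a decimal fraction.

0.191

Total flow out = 435.2 + 443.7 + 1886 = 2764.9 kg/s.
fructose in = 435.2×0.637 + 443.7×0.033 + 1886×0.125 = 527.61 kg/s.
fructose mass fraction in M = 527.61/2764.9 = 0.191.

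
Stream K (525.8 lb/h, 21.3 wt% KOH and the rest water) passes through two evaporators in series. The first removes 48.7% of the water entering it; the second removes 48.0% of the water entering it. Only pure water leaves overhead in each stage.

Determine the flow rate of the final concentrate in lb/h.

water in feed = 525.8×0.787 = 413.8 lb/h.
After stage 1: water left = (1−0.487)×413.8 = 212.28; stream total = 324.28 lb/h.
After stage 2: water left = (1−0.480)×212.28 = 110.39; final concentrate = 222.38 lb/h.

222.4 lb/h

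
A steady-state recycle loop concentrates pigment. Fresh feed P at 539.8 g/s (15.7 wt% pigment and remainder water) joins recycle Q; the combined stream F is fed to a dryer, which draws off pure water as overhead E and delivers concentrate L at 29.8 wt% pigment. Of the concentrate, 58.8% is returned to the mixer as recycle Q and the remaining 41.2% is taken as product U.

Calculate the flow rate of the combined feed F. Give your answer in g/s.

945.7 g/s

Overall pigment balance (none leaves overhead): pigment in fresh feed = pigment in product, i.e. 539.8×0.157 = (1−0.588)·L·0.298.
L = 84.749/(0.298×0.412) = 690.27 g/s.
Recycle Q = 0.588×690.27 = 405.88 g/s.
Combined feed F = 539.8 + 405.88 = 945.68 g/s.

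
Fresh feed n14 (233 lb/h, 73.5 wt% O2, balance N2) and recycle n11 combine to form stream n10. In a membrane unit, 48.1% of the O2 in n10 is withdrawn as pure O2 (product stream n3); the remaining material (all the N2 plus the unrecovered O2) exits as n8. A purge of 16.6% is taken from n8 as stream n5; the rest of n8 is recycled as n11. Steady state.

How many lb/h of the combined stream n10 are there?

673.9 lb/h

N2 enters only via n14 and leaves only via the purge: 233×0.265 = 0.166×(N2 in n8), and the membrane unit passes all N2, so N2 in n10 = N2 in n8 = 371.96 lb/h.
O2 in n10: m_A = 233×0.735 + (1−0.166)·(1−0.481)·m_A, so m_A = 171.25/0.5672 = 301.96 lb/h.
n10 = 301.96 + 371.96 = 673.91 lb/h.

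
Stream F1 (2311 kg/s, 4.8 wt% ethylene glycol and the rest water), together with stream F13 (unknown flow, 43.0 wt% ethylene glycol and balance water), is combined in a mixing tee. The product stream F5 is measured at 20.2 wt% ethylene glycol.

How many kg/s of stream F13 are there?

Let F13 be the unknown flow. Total out = 2311 + F13.
ethylene glycol balance: 110.93 + 0.430·F13 = 0.202·(2311 + F13)
(0.430 − 0.202)·F13 = 0.202×2311 − 110.93 = 355.89
F13 = 355.89 / 0.228 = 1560.9 kg/s

1561 kg/s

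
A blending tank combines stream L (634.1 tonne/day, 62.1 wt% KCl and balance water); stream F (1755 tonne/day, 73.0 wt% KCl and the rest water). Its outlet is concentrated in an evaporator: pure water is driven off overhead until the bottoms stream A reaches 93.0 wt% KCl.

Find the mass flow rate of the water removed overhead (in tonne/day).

KCl entering = 634.1×0.621 + 1755×0.730 = 1674.9 tonne/day.
All KCl reports to A, so A = 1674.9/0.930 = 1801 tonne/day.
Total feed = 2389.1 tonne/day; overhead = 2389.1 − 1801 = 588.1 tonne/day.

588.1 tonne/day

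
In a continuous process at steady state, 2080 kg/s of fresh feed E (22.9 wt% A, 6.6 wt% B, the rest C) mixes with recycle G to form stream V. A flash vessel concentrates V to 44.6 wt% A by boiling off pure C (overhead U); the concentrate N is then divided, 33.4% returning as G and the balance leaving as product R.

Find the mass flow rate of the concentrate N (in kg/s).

Overall A balance (none leaves overhead): A in fresh feed = A in product, i.e. 2080×0.229 = (1−0.334)·N·0.446.
N = 476.32/(0.446×0.666) = 1603.6 kg/s.

1604 kg/s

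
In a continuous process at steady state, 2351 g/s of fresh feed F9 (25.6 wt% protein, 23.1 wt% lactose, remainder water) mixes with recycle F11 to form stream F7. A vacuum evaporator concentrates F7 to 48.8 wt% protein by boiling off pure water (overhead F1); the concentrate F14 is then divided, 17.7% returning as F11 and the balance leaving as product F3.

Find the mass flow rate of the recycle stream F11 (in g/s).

Overall protein balance (none leaves overhead): protein in fresh feed = protein in product, i.e. 2351×0.256 = (1−0.177)·F14·0.488.
F14 = 601.86/(0.488×0.823) = 1498.6 g/s.
Recycle F11 = 0.177×1498.6 = 265.24 g/s.

265.2 g/s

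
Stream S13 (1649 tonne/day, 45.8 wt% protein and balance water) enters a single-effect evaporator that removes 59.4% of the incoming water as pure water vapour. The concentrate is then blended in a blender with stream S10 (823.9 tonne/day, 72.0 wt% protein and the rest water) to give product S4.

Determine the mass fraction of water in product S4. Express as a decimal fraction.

Vapour removed = 0.594×0.542×1649 = 530.89 tonne/day; concentrate = 1118.1 tonne/day.
water reaching the mixer = 362.87 (from concentrate) + 823.9×0.280 = 593.56 tonne/day.
Product flow = 1118.1 + 823.9 = 1942 tonne/day; water fraction = 0.306.

0.306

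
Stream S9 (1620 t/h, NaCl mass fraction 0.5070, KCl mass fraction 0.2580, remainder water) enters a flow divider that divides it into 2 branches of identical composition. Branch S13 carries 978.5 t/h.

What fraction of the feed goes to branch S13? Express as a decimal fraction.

0.604

Fraction to S13 = 978.5/1620 = 0.6040.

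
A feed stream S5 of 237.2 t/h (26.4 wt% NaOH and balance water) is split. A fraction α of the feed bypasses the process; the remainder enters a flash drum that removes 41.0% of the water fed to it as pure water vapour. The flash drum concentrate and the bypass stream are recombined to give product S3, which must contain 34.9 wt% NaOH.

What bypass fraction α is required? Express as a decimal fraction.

All 237.2×0.264 = 62.621 t/h of NaOH reaches S3, so S3 = 62.621/0.349 = 179.43 t/h and vapour = 57.771 t/h.
The evaporator receives (1−α)·237.2 of feed at 0.736 water and removes 0.410 of that water:
0.410×0.736×(1−α)×237.2 = 57.771
(1−α) = 57.771/71.577 = 0.8071;  α = 0.1929.

0.193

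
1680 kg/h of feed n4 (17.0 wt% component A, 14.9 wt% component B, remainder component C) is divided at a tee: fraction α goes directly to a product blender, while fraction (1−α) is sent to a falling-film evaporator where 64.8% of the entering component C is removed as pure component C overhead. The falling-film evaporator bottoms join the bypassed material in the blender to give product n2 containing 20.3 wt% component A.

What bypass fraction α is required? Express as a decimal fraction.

0.632

All 1680×0.170 = 285.6 kg/h of component A reaches n2, so n2 = 285.6/0.203 = 1406.9 kg/h and vapour = 273.1 kg/h.
The evaporator receives (1−α)·1680 of feed at 0.681 component C and removes 0.648 of that component C:
0.648×0.681×(1−α)×1680 = 273.1
(1−α) = 273.1/741.36 = 0.3684;  α = 0.6316.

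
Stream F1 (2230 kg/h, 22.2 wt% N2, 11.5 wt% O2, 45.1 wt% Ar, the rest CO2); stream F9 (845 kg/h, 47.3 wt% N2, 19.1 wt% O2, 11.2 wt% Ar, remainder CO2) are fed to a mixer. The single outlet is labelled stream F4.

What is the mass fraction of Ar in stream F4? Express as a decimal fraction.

0.358

Total flow out = 2230 + 845 = 3075 kg/h.
Ar in = 2230×0.451 + 845×0.112 = 1100.4 kg/h.
Ar mass fraction in F4 = 1100.4/3075 = 0.358.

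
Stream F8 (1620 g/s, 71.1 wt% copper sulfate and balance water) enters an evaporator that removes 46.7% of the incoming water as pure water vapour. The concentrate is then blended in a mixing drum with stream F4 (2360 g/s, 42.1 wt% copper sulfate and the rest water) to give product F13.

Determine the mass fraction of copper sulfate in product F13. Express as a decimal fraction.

Vapour removed = 0.467×0.289×1620 = 218.64 g/s; concentrate = 1401.4 g/s.
copper sulfate reaching the mixer = 1151.8 (from concentrate) + 2360×0.421 = 2145.4 g/s.
Product flow = 1401.4 + 2360 = 3761.4 g/s; copper sulfate fraction = 0.570.

0.570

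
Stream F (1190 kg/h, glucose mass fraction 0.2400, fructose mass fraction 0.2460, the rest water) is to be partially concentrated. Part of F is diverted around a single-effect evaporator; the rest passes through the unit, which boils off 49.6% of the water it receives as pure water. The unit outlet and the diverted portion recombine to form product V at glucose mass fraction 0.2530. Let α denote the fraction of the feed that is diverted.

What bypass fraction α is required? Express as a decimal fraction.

All 1190×0.240 = 285.6 kg/h of glucose reaches V, so V = 285.6/0.253 = 1128.9 kg/h and vapour = 61.146 kg/h.
The evaporator receives (1−α)·1190 of feed at 0.514 water and removes 0.496 of that water:
0.496×0.514×(1−α)×1190 = 61.146
(1−α) = 61.146/303.38 = 0.2015;  α = 0.7985.

0.798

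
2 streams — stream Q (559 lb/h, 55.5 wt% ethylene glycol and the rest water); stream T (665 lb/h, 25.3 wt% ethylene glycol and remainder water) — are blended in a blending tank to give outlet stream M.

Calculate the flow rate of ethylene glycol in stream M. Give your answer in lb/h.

478.5 lb/h

ethylene glycol out = ethylene glycol in = 559×0.555 + 665×0.253 = 478.49 lb/h.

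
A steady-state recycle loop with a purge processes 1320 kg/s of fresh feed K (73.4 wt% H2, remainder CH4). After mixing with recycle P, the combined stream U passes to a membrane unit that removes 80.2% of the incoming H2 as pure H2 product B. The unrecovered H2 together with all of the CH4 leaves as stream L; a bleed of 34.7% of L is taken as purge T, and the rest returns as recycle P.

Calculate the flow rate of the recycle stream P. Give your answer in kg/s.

804.6 kg/s

CH4 enters only via K and leaves only via the purge: 1320×0.266 = 0.347×(CH4 in L), and the membrane unit passes all CH4, so CH4 in U = CH4 in L = 1011.9 kg/s.
H2 in U: m_A = 1320×0.734 + (1−0.347)·(1−0.802)·m_A, so m_A = 968.88/0.8707 = 1112.8 kg/s.
L = (1−0.802)×1112.8 + 1011.9 = 1232.2 kg/s.
Recycle P = (1−0.347)×1232.2 = 804.63 kg/s.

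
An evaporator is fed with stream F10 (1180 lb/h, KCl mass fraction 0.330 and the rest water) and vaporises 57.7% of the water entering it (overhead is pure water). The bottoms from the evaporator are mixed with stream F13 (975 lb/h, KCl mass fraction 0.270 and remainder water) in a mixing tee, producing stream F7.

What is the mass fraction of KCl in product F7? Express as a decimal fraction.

Vapour removed = 0.577×0.670×1180 = 456.18 lb/h; concentrate = 723.82 lb/h.
KCl reaching the mixer = 389.4 (from concentrate) + 975×0.270 = 652.65 lb/h.
Product flow = 723.82 + 975 = 1698.8 lb/h; KCl fraction = 0.384.

0.384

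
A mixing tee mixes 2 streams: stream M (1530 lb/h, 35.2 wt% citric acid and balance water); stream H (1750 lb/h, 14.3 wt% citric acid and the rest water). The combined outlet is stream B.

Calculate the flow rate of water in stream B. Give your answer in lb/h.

water out = water in = 1530×0.648 + 1750×0.857 = 2491.2 lb/h.

2491 lb/h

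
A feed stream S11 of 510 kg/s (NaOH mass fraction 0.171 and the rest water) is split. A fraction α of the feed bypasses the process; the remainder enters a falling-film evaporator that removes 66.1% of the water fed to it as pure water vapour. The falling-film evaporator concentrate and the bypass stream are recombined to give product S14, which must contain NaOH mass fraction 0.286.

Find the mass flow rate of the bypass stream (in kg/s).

135.8 kg/s

All 510×0.171 = 87.21 kg/s of NaOH reaches S14, so S14 = 87.21/0.286 = 304.93 kg/s and vapour = 205.07 kg/s.
The evaporator receives (1−α)·510 of feed at 0.829 water and removes 0.661 of that water:
0.661×0.829×(1−α)×510 = 205.07
(1−α) = 205.07/279.46 = 0.7338;  α = 0.2662.
Bypass flow = 0.2662×510 = 135.76 kg/s.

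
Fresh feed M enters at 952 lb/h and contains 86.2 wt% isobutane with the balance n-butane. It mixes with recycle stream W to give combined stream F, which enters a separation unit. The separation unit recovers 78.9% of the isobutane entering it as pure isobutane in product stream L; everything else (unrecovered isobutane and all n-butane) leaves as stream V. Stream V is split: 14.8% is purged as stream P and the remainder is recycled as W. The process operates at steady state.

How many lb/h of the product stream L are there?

789.4 lb/h

isobutane in F: m_A = 952×0.862 + (1−0.148)·(1−0.789)·m_A, so m_A = 820.62/0.8202 = 1000.5 lb/h.
Product L = 0.789×1000.5 = 789.38 lb/h.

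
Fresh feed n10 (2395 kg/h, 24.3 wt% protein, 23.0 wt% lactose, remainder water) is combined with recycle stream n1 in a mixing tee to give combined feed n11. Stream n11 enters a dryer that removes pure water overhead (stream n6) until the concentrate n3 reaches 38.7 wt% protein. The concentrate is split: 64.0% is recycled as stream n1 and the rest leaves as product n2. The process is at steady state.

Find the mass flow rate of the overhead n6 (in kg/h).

Overall protein balance (none leaves overhead): protein in fresh feed = protein in product, i.e. 2395×0.243 = (1−0.640)·n3·0.387.
n3 = 581.99/(0.387×0.360) = 4177.3 kg/h.
Recycle n1 = 0.640×4177.3 = 2673.5 kg/h.
Combined feed n11 = 2395 + 2673.5 = 5068.5 kg/h.
Overhead n6 = n11 − n3 = 5068.5 − 4177.3 = 891.16 kg/h.

891.2 kg/h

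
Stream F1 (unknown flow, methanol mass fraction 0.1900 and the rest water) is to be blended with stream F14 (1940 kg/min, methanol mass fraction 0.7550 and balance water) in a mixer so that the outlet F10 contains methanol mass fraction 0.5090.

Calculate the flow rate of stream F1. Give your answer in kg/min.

1496 kg/min

Let F1 be the unknown flow. Total out = 1940 + F1.
methanol balance: 1464.7 + 0.190·F1 = 0.509·(1940 + F1)
(0.190 − 0.509)·F1 = 0.509×1940 − 1464.7 = -477.24
F1 = -477.24 / -0.319 = 1496.1 kg/min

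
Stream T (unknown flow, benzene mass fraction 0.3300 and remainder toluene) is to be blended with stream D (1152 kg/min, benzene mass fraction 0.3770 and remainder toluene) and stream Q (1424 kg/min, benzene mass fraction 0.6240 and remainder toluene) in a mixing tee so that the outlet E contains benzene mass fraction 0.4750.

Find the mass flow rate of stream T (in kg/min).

684.7 kg/min

Let T be the unknown flow. Total out = 2576 + T.
benzene balance: 1322.9 + 0.330·T = 0.475·(2576 + T)
(0.330 − 0.475)·T = 0.475×2576 − 1322.9 = -99.28
T = -99.28 / -0.145 = 684.69 kg/min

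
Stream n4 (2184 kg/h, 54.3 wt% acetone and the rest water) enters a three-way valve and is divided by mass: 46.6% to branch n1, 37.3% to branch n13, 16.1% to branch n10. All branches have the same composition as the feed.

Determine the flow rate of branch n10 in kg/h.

Branch n10 flow = 0.161×2184 = 351.62 kg/h.

351.6 kg/h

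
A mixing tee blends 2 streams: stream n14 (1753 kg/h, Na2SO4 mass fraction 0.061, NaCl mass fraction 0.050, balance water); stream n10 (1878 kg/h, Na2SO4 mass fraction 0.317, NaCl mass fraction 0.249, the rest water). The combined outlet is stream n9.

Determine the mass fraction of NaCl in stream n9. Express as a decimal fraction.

Total flow out = 1753 + 1878 = 3631 kg/h.
NaCl in = 1753×0.050 + 1878×0.249 = 555.27 kg/h.
NaCl mass fraction in n9 = 555.27/3631 = 0.153.

0.153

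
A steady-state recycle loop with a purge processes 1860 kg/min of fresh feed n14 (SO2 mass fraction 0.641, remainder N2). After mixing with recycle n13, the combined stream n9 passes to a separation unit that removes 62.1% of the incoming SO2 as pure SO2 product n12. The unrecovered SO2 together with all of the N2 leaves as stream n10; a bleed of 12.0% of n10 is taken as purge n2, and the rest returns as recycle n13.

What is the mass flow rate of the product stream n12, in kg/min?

SO2 in n9: m_A = 1860×0.641 + (1−0.120)·(1−0.621)·m_A, so m_A = 1192.3/0.6665 = 1788.9 kg/min.
Product n12 = 0.621×1788.9 = 1110.9 kg/min.

1111 kg/min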